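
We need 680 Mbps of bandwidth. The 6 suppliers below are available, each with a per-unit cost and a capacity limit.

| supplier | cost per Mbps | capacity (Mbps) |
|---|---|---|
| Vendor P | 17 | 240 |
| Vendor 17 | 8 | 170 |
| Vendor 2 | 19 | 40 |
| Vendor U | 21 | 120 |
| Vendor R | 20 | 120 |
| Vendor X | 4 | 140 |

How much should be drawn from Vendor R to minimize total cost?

90

Cheapest first:
Take 140 from Vendor X at 4 ; need 540 more.
Take 170 from Vendor 17 at 8 ; need 370 more.
Take 240 from Vendor P at 17 ; need 130 more.
Vendor 2 at 19: take all 40 Mbps ; 90 still needed.
Take 90 from Vendor R at 20 to finish.
Vendor U: unused.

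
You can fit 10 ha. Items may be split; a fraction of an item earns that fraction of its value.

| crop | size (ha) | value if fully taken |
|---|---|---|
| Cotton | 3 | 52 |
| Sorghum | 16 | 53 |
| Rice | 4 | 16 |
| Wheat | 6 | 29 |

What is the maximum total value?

85

Best value per unit of size first: Cotton 52/3≈17.3, Wheat 29/6≈4.83, Rice 16/4≈4, Sorghum 53/16≈3.31.
All 3 ha of Cotton fit (value 52) → 7 remain.
Wheat: take in full, 6 ha for value 29 → 1 left.
Only 1 ha remain; take 1/4 of Rice for value 16×1/4 = 4.
Total value = 85.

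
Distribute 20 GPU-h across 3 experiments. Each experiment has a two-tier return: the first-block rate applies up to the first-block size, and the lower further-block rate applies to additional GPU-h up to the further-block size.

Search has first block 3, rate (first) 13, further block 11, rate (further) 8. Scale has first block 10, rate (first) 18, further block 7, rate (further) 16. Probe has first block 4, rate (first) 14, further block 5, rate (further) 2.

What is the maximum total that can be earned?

334

Treat each block as its own option and order by rate: Scale/T1 18 > Scale/T2 16 > Probe/T1 14 > Search/T1 13 > Search/T2 8 > Probe/T2 2.
Scale/T1 (18): +10 → 10 left.
Scale/T2 (16): +7 → 3 left.
Probe T1 at 14: only 3 left, fill 3.
Total = 18×10 + 16×7 + 14×3 = 334.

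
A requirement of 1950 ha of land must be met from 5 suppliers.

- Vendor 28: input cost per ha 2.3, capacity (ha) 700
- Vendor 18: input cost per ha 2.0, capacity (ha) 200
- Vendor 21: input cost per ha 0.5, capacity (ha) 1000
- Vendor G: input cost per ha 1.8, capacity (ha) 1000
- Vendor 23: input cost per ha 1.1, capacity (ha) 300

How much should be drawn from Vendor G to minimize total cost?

Fill from the cheapest supplier first.
Vendor 21 (0.5): use full 1000 — 950 ha to go.
Vendor 23 at 1.1: take all 300 ha — 650 still needed.
Take 650 from Vendor G at 1.8 to finish.
Vendor 18, Vendor 28: unused.

650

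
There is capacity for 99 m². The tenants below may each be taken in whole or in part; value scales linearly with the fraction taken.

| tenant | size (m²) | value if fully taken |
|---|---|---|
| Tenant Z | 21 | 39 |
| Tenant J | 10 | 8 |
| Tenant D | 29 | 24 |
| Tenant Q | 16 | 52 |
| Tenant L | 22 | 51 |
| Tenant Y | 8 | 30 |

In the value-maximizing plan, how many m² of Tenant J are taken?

Best value per unit of size first: Tenant Y 30/8≈3.75, Tenant Q 52/16≈3.25, Tenant L 51/22≈2.32, Tenant Z 39/21≈1.86, Tenant D 24/29≈0.828, Tenant J 8/10≈0.8.
Tenant Y: take in full, 8 m² for value 30 → 91 left.
All 16 m² of Tenant Q fit (value 52) → 75 remain.
All 22 m² of Tenant L fit (value 51) → 53 remain.
Tenant Z: take in full, 21 m² for value 39 → 32 left.
All 29 m² of Tenant D fit (value 24) → 3 remain.
Fill the last 3 m² with part of Tenant J: 3/10 of it earns 2.4.

3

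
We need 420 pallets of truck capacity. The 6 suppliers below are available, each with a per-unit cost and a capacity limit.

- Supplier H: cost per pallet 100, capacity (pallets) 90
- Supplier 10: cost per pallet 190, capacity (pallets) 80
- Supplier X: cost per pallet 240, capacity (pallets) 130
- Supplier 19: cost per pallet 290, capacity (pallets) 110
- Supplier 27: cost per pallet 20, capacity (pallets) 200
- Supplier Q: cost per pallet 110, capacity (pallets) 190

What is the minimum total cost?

Fill from the cheapest supplier first.
Take 200 from Supplier 27 at 20 — need 220 more.
Supplier H at 100: take all 90 pallets — 130 still needed.
Supplier Q (110): take the remaining 130 — done.
Supplier 10, Supplier X, Supplier 19: unused.
Cost = 200×20 + 90×100 + 130×110 = 27300.

27300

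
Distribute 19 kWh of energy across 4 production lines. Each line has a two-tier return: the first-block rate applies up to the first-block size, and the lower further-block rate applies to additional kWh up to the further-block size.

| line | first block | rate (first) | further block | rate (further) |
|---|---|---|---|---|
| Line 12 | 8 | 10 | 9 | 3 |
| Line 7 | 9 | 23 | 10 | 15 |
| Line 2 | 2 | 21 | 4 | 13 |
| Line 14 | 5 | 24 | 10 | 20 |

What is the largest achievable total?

429

Treat each block as its own option and order by rate: Line 14/T1 24 > Line 7/T1 23 > Line 2/T1 21 > Line 14/T2 20 > Line 7/T2 15 > Line 2/T2 13 > Line 12/T1 10 > Line 12/T2 3.
Line 14/T1 (24): +5 ; 14 left.
Line 7/T1 (23): +9 ; 5 left.
Fill Line 2 T1 block (2 at 21) ; 3 left.
Line 14 T2 at 20: only 3 left, fill 3.
Total = 24×5 + 23×9 + 21×2 + 20×3 = 429.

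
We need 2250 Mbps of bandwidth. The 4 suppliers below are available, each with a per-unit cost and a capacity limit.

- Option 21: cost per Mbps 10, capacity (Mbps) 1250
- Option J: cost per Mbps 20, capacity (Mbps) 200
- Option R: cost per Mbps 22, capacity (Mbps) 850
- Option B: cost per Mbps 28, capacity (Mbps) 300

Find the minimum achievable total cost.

34100

Fill from the cheapest supplier first.
Take 1250 from Option 21 at 10 ; need 1000 more.
Take 200 from Option J at 20 ; need 800 more.
Option R at 22: take 800 of its 850 ; requirement met.
Option B: unused.
Cost = 1250×10 + 200×20 + 800×22 = 34100.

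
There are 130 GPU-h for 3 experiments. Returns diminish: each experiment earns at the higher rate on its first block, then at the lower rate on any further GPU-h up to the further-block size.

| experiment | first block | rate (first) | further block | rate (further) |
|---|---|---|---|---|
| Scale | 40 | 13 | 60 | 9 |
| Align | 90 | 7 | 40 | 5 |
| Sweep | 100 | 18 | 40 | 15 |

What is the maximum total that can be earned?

2250

Treat each block as its own option and order by rate: Sweep/tier1 18 > Sweep/tier2 15 > Scale/tier1 13 > Scale/tier2 9 > Align/tier1 7 > Align/tier2 5.
Fill Sweep tier1 block (100 at 18) — 30 left.
Sweep/tier2: +30 of 40 at 15; pool empty.
Total = 18×100 + 15×30 = 2250.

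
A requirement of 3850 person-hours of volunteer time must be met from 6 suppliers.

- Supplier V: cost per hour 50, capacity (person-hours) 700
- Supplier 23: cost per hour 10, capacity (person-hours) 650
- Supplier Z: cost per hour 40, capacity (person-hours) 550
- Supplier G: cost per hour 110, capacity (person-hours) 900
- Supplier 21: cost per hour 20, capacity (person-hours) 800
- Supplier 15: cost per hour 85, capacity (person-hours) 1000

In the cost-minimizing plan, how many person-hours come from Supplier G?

150

Use suppliers in increasing cost order.
Supplier 23 at 10: take all 650 person-hours ; 3200 still needed.
Supplier 21 (20): use full 800 ; 2400 person-hours to go.
Supplier Z at 40: take all 550 person-hours ; 1850 still needed.
Supplier V (50): use full 700 ; 1150 person-hours to go.
Supplier 15 (85): use full 1000 ; 150 person-hours to go.
Supplier G at 110: take 150 of its 900 ; requirement met.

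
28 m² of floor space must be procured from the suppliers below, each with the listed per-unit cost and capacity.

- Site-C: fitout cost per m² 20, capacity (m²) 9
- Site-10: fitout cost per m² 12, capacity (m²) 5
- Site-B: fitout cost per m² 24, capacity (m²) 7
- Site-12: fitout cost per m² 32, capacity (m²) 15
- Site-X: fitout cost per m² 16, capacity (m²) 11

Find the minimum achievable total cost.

488

Cheapest first:
Take 5 from Site-10 at 12 → need 23 more.
Site-X (16): use full 11 → 12 m² to go.
Site-C (20): use full 9 → 3 m² to go.
Site-B (24): take the remaining 3 → done.
Site-12: unused.
Cost = 5×12 + 11×16 + 9×20 + 3×24 = 488.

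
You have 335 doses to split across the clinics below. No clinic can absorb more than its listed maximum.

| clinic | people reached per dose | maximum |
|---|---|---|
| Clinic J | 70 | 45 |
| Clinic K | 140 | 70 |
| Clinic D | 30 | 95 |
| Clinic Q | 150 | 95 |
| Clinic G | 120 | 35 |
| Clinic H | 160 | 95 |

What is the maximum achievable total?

46250

Highest people reached per dose first: Clinic H 160 > Clinic Q 150 > Clinic K 140 > Clinic G 120 > Clinic J 70 > Clinic D 30.
Clinic H takes 95 to reach its cap of 95 → 240 left.
Give Clinic Q 95 to hit its cap of 95 → 145 left.
Clinic K: +70 to 70 (cap) → 75 left.
Clinic G takes 35 to reach its cap of 35 → 40 left.
Only 40 left; Clinic J takes them to reach 40.
Total = 70×40 + 140×70 + 150×95 + 120×35 + 160×95 = 46250.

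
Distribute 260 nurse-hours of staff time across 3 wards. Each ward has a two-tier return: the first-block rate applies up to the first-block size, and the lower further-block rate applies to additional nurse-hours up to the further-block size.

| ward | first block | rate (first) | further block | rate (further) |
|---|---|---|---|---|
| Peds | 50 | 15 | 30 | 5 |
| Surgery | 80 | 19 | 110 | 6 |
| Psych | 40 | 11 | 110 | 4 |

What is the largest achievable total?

Rank every tier by rate: Surgery/T1 19 > Peds/T1 15 > Psych/T1 11 > Surgery/T2 6 > Peds/T2 5 > Psych/T2 4.
Fill Surgery T1 block (80 at 19) → 180 left.
Peds/T1 (15): +50 → 130 left.
Psych/T1 (11): +40 → 90 left.
Surgery/T2: +90 of 110 at 6; pool empty.
Total = 19×80 + 15×50 + 11×40 + 6×90 = 3250.

3250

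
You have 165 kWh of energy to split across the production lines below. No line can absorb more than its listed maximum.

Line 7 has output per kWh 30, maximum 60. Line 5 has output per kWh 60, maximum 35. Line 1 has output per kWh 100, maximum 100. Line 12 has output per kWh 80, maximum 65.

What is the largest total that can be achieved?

15200

Highest output per kWh first: Line 1 100 > Line 12 80 > Line 5 60 > Line 7 30.
Line 1: +100 to 100 (cap) ; 65 left.
Line 12: +65 to 65 (cap) ; 0 left.
Total = 100×100 + 80×65 = 15200.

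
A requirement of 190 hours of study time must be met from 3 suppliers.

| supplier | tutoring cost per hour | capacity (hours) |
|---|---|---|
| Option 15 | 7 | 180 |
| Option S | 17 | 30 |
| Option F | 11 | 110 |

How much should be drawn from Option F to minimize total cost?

10

Cheapest first:
Option 15 at 7: take all 180 hours → 10 still needed.
Option F at 11: take 10 of its 110 → requirement met.
Option S: unused.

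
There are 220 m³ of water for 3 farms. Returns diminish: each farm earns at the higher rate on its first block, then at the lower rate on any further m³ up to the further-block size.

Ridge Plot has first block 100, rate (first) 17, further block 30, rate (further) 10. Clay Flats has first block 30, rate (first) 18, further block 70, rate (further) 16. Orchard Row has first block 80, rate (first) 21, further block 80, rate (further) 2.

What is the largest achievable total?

4080

Rank every tier by rate: Orchard Row/tier1 21 > Clay Flats/tier1 18 > Ridge Plot/tier1 17 > Clay Flats/tier2 16 > Ridge Plot/tier2 10 > Orchard Row/tier2 2.
Orchard Row tier1 at 21: fill all 80 ; 140 left.
Clay Flats/tier1 (18): +30 ; 110 left.
Fill Ridge Plot tier1 block (100 at 17) ; 10 left.
10 remain; put them into Clay Flats tier2 at 16.
Total = 21×80 + 18×30 + 17×100 + 16×10 = 4080.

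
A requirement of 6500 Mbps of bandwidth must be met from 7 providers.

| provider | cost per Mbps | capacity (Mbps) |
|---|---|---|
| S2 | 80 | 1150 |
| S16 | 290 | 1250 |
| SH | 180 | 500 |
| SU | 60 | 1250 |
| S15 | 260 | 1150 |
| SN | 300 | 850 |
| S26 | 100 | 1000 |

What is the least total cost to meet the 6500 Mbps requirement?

Use providers in increasing cost order.
SU (60): use full 1250 → 5250 Mbps to go.
S2 (80): use full 1150 → 4100 Mbps to go.
Take 1000 from S26 at 100 → need 3100 more.
Take 500 from SH at 180 → need 2600 more.
S15 (260): use full 1150 → 1450 Mbps to go.
S16 (290): use full 1250 → 200 Mbps to go.
Take 200 from SN at 300 to finish.
Cost = 1250×60 + 1150×80 + 1000×100 + 500×180 + 1150×260 + 1250×290 + 200×300 = 1078500.

1078500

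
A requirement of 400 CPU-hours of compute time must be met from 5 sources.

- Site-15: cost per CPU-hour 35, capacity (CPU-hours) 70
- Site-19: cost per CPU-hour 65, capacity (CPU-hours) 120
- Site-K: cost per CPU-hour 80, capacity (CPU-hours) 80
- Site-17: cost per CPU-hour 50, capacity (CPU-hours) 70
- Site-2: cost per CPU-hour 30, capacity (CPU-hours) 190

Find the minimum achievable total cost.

16200

Cheapest first:
Site-2 at 30: take all 190 CPU-hours → 210 still needed.
Take 70 from Site-15 at 35 → need 140 more.
Site-17 at 50: take all 70 CPU-hours → 70 still needed.
Site-19 (65): take the remaining 70 → done.
Site-K: unused.
Cost = 190×30 + 70×35 + 70×50 + 70×65 = 16200.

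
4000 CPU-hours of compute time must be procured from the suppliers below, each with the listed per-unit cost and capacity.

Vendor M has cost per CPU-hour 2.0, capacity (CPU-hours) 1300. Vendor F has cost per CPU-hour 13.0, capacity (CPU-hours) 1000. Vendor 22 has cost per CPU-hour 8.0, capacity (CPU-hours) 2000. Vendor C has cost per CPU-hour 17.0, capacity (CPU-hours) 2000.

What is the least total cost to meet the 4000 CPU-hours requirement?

Cheapest first:
Vendor M (2.0): use full 1300 — 2700 CPU-hours to go.
Vendor 22 at 8.0: take all 2000 CPU-hours — 700 still needed.
Take 700 from Vendor F at 13.0 to finish.
Vendor C: unused.
Cost = 1300×2.0 + 2000×8.0 + 700×13.0 = 27700.

27700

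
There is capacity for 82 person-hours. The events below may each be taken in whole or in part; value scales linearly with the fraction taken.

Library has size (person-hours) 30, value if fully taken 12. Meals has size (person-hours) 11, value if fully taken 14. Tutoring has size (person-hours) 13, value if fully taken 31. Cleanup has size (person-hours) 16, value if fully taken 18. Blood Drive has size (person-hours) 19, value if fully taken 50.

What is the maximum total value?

Rank by value-to-size ratio: Blood Drive 50/19≈2.63, Tutoring 31/13≈2.38, Meals 14/11≈1.27, Cleanup 18/16≈1.12, Library 12/30≈0.4.
Take all of Blood Drive (19 person-hours, value 50) → 63 person-hours left.
Take all of Tutoring (13 person-hours, value 31) → 50 person-hours left.
All 11 person-hours of Meals fit (value 14) → 39 remain.
All 16 person-hours of Cleanup fit (value 18) → 23 remain.
23 person-hours left: a 23/30 share of Library gives 12×23/30 = 9.2.
Total value = 122.2.

122.2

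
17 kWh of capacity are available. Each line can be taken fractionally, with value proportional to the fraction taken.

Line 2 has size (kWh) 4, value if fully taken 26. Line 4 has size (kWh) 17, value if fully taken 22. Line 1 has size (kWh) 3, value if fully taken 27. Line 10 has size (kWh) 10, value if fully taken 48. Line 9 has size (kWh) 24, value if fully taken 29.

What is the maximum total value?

101

Sort by value density: Line 1 27/3≈9, Line 2 26/4≈6.5, Line 10 48/10≈4.8, Line 4 22/17≈1.29, Line 9 29/24≈1.21.
Line 1: take in full, 3 kWh for value 27 → 14 left.
All 4 kWh of Line 2 fit (value 26) → 10 remain.
Take all of Line 10 (10 kWh, value 48) → 0 kWh left.
Total value = 101.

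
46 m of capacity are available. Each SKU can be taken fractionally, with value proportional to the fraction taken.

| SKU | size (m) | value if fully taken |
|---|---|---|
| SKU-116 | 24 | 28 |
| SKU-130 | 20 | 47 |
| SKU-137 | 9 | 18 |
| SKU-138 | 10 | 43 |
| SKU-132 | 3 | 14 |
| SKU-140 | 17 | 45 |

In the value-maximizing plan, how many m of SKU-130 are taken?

Rank by value-to-size ratio: SKU-132 14/3≈4.67, SKU-138 43/10≈4.3, SKU-140 45/17≈2.65, SKU-130 47/20≈2.35, SKU-137 18/9≈2, SKU-116 28/24≈1.17.
Take all of SKU-132 (3 m, value 14) → 43 m left.
Take all of SKU-138 (10 m, value 43) → 33 m left.
SKU-140: take in full, 17 m for value 45 → 16 left.
16 m left: a 16/20 share of SKU-130 gives 47×16/20 = 37.6.

16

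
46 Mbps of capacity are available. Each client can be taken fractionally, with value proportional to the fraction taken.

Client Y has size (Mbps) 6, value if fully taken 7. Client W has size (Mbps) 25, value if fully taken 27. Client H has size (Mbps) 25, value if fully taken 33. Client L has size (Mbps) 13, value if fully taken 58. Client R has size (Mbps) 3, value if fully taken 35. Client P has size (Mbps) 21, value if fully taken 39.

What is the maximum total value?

143.88

Sort by value density: Client R 35/3≈11.7, Client L 58/13≈4.46, Client P 39/21≈1.86, Client H 33/25≈1.32, Client Y 7/6≈1.17, Client W 27/25≈1.08.
Take all of Client R (3 Mbps, value 35) ; 43 Mbps left.
Client L: take in full, 13 Mbps for value 58 ; 30 left.
Client P: take in full, 21 Mbps for value 39 ; 9 left.
9 Mbps left: a 9/25 share of Client H gives 33×9/25 = 11.88.
Total value = 143.88.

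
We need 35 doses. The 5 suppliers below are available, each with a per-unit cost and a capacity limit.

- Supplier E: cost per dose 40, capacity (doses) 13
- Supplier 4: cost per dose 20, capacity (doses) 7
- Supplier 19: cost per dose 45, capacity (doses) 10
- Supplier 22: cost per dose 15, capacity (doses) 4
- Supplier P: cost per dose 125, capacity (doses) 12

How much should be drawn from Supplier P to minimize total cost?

Use suppliers in increasing cost order.
Supplier 22 (15): use full 4 → 31 doses to go.
Supplier 4 at 20: take all 7 doses → 24 still needed.
Take 13 from Supplier E at 40 → need 11 more.
Take 10 from Supplier 19 at 45 → need 1 more.
Take 1 from Supplier P at 125 to finish.

1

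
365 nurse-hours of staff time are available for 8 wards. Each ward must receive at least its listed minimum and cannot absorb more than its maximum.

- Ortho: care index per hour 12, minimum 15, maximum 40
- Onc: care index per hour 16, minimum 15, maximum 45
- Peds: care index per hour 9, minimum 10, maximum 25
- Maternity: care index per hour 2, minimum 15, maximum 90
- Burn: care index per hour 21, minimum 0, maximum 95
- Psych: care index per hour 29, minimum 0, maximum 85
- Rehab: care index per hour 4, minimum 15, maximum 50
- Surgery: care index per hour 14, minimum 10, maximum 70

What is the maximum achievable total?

6700

Meeting every minimum uses 15+15+10+15+0+0+15+10 = 80 nurse-hours, leaving 285.
Highest care index per hour first: Psych 29 > Burn 21 > Onc 16 > Surgery 14 > Ortho 12 > Peds 9 > Rehab 4 > Maternity 2.
Psych: +85 to 85 (cap) ; 200 left.
Give Burn 95 more to hit its cap of 95 ; 105 left.
Onc: +30 to 45 (cap) ; 75 left.
Surgery takes 60 more to reach its cap of 70 ; 15 left.
Ortho has room for 25 more but only 15 remain, so it gets 30.
Total = 12×30 + 16×45 + 9×10 + 2×15 + 21×95 + 29×85 + 4×15 + 14×70 = 6700.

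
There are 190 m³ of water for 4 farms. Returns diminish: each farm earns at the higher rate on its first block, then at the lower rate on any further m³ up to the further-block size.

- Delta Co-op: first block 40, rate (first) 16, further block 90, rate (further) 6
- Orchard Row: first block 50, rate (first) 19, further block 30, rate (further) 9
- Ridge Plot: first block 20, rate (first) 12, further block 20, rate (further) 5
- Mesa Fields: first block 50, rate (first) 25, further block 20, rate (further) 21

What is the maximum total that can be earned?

Order all 8 blocks by rate: Mesa Fields/T1 25 > Mesa Fields/T2 21 > Orchard Row/T1 19 > Delta Co-op/T1 16 > Ridge Plot/T1 12 > Orchard Row/T2 9 > Delta Co-op/T2 6 > Ridge Plot/T2 5.
Mesa Fields T1 at 25: fill all 50 — 140 left.
Mesa Fields/T2 (21): +20 — 120 left.
Orchard Row T1 at 19: fill all 50 — 70 left.
Delta Co-op T1 at 16: fill all 40 — 30 left.
Ridge Plot T1 at 12: fill all 20 — 10 left.
Orchard Row T2 at 9: only 10 left, fill 10.
Total = 25×50 + 21×20 + 19×50 + 16×40 + 12×20 + 9×10 = 3590.

3590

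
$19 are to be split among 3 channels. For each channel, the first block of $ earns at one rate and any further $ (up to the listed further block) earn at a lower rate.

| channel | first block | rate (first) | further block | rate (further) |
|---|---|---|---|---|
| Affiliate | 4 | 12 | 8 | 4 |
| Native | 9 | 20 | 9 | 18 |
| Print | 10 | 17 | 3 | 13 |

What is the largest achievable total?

359

Rank every tier by rate: Native/T1 20 > Native/T2 18 > Print/T1 17 > Print/T2 13 > Affiliate/T1 12 > Affiliate/T2 4.
Fill Native T1 block (9 at 20) — 10 left.
Native T2 at 18: fill all 9 — 1 left.
Print/T1: +1 of 10 at 17; pool empty.
Total = 20×9 + 18×9 + 17×1 = 359.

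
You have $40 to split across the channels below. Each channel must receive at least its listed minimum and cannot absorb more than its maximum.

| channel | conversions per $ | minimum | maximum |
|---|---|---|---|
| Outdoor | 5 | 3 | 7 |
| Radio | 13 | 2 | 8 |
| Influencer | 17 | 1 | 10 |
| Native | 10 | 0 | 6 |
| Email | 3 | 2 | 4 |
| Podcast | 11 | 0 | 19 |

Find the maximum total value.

Meeting every minimum uses 3+2+1+0+2+0 = 8 $, leaving 32.
Highest conversions per $ first: Influencer 17 > Radio 13 > Podcast 11 > Native 10 > Outdoor 5 > Email 3.
Influencer takes 9 more to reach its cap of 10 ; 23 left.
Give Radio 6 more to hit its cap of 8 ; 17 left.
Podcast has room for 19 more but only 17 remain, so it gets 17.
Total = 5×3 + 13×8 + 17×10 + 3×2 + 11×17 = 482.

482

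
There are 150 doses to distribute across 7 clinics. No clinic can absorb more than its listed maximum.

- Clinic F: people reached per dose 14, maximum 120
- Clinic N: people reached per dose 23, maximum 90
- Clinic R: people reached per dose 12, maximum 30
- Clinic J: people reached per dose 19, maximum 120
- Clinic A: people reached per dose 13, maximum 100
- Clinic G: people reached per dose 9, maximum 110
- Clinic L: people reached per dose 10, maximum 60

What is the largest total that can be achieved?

Highest people reached per dose first: Clinic N 23 > Clinic J 19 > Clinic F 14 > Clinic A 13 > Clinic R 12 > Clinic L 10 > Clinic G 9.
Clinic N: +90 to 90 (cap) ; 60 left.
Only 60 left; Clinic J takes them to reach 60.
Total = 23×90 + 19×60 = 3210.

3210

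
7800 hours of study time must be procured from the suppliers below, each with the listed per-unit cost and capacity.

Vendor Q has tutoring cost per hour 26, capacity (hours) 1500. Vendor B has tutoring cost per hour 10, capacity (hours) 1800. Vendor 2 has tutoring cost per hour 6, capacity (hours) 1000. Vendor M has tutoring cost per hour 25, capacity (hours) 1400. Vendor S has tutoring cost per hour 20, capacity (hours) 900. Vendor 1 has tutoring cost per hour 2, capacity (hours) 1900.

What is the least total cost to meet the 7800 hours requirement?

101600

Cheapest first:
Vendor 1 (2): use full 1900 — 5900 hours to go.
Take 1000 from Vendor 2 at 6 — need 4900 more.
Vendor B at 10: take all 1800 hours — 3100 still needed.
Vendor S at 20: take all 900 hours — 2200 still needed.
Vendor M (25): use full 1400 — 800 hours to go.
Vendor Q at 26: take 800 of its 1500 — requirement met.
Cost = 1900×2 + 1000×6 + 1800×10 + 900×20 + 1400×25 + 800×26 = 101600.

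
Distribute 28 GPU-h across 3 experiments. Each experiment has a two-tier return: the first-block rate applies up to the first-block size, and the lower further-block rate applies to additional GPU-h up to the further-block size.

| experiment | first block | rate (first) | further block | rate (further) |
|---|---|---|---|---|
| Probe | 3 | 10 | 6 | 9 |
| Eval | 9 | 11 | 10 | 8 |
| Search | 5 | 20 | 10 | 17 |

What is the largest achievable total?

Treat each block as its own option and order by rate: Search/T1 20 > Search/T2 17 > Eval/T1 11 > Probe/T1 10 > Probe/T2 9 > Eval/T2 8.
Fill Search T1 block (5 at 20) — 23 left.
Search T2 at 17: fill all 10 — 13 left.
Eval T1 at 11: fill all 9 — 4 left.
Probe/T1 (10): +3 — 1 left.
1 remain; put them into Probe T2 at 9.
Total = 20×5 + 17×10 + 11×9 + 10×3 + 9×1 = 408.

408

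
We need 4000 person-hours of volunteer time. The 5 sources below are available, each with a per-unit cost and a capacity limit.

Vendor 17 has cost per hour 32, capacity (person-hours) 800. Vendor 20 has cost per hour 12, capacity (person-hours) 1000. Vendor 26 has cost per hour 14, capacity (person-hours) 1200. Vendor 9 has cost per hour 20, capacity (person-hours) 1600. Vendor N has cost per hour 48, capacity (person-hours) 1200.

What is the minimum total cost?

Cheapest first:
Vendor 20 (12): use full 1000 — 3000 person-hours to go.
Take 1200 from Vendor 26 at 14 — need 1800 more.
Vendor 9 (20): use full 1600 — 200 person-hours to go.
Take 200 from Vendor 17 at 32 to finish.
Vendor N: unused.
Cost = 1000×12 + 1200×14 + 1600×20 + 200×32 = 67200.

67200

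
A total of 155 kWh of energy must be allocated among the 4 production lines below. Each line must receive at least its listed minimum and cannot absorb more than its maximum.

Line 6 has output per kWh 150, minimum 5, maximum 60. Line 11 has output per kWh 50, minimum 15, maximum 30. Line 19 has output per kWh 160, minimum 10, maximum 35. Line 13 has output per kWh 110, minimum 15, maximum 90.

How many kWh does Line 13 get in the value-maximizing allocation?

Meeting every minimum uses 5+15+10+15 = 45 kWh, leaving 110.
Order the production lines by output per kWh: Line 19 160 > Line 6 150 > Line 13 110 > Line 11 50.
Line 19 takes 25 more to reach its cap of 35 → 85 left.
Give Line 6 55 more to hit its cap of 60 → 30 left.
Line 13: +30 (room for 75) → 45. Pool exhausted.

45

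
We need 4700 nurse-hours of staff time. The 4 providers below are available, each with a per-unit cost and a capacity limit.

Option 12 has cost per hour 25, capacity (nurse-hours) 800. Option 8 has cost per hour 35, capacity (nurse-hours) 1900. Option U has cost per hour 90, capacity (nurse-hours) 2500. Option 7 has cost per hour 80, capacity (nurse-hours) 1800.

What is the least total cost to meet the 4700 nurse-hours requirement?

248500

Fill from the cheapest provider first.
Take 800 from Option 12 at 25 — need 3900 more.
Take 1900 from Option 8 at 35 — need 2000 more.
Option 7 at 80: take all 1800 nurse-hours — 200 still needed.
Option U (90): take the remaining 200 — done.
Cost = 800×25 + 1900×35 + 1800×80 + 200×90 = 248500.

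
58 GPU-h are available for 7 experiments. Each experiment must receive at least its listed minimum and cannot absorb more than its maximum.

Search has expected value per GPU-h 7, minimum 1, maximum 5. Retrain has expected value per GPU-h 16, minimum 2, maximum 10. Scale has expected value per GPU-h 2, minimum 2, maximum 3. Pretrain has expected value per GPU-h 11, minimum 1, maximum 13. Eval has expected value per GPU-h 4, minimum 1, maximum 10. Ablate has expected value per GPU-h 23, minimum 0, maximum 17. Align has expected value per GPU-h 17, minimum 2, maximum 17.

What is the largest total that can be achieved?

965

Meeting every minimum uses 1+2+2+1+1+0+2 = 9 GPU-h, leaving 49.
Order the experiments by expected value per GPU-h: Ablate 23 > Align 17 > Retrain 16 > Pretrain 11 > Search 7 > Eval 4 > Scale 2.
Ablate: +17 to 17 (cap) — 32 left.
Align takes 15 more to reach its cap of 17 — 17 left.
Give Retrain 8 more to hit its cap of 10 — 9 left.
Pretrain: +9 (room for 12) → 10. Pool exhausted.
Total = 7×1 + 16×10 + 2×2 + 11×10 + 4×1 + 23×17 + 17×17 = 965.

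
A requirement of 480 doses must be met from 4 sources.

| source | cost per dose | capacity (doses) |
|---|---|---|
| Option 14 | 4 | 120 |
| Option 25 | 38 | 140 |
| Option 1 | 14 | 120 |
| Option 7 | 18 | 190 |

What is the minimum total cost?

Fill from the cheapest source first.
Option 14 at 4: take all 120 doses — 360 still needed.
Take 120 from Option 1 at 14 — need 240 more.
Option 7 (18): use full 190 — 50 doses to go.
Take 50 from Option 25 at 38 to finish.
Cost = 120×4 + 120×14 + 190×18 + 50×38 = 7480.

7480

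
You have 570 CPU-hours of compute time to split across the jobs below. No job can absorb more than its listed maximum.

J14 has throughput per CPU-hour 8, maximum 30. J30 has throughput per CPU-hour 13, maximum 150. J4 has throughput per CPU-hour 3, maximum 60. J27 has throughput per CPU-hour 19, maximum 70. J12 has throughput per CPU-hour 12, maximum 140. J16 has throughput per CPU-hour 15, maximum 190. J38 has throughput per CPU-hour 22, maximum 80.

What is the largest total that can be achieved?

8850

Order the jobs by throughput per CPU-hour: J38 22 > J27 19 > J16 15 > J30 13 > J12 12 > J14 8 > J4 3.
J38 takes 80 to reach its cap of 80 → 490 left.
Give J27 70 to hit its cap of 70 → 420 left.
J16 takes 190 to reach its cap of 190 → 230 left.
Give J30 150 to hit its cap of 150 → 80 left.
J12: +80 (room for 140) → 80. Pool exhausted.
Total = 13×150 + 19×70 + 12×80 + 15×190 + 22×80 = 8850.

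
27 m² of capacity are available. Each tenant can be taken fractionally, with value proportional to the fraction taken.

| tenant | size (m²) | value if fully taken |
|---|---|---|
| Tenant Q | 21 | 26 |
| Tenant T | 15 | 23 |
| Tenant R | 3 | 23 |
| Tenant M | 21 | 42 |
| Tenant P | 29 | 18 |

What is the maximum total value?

Rank by value-to-size ratio: Tenant R 23/3≈7.67, Tenant M 42/21≈2, Tenant T 23/15≈1.53, Tenant Q 26/21≈1.24, Tenant P 18/29≈0.621.
Tenant R: take in full, 3 m² for value 23 ; 24 left.
All 21 m² of Tenant M fit (value 42) ; 3 remain.
Fill the last 3 m² with part of Tenant T: 3/15 of it earns 4.6.
Total value = 69.6.

69.6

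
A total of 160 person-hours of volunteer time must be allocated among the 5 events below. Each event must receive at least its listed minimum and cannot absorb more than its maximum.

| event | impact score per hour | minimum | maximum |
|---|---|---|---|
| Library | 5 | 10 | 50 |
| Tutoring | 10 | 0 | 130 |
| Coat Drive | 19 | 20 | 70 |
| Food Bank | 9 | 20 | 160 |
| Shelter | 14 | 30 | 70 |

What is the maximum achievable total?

2400

Meeting every minimum uses 10+0+20+20+30 = 80 person-hours, leaving 80.
Rank by impact score per hour: Coat Drive 19 > Shelter 14 > Tutoring 10 > Food Bank 9 > Library 5.
Coat Drive takes 50 more to reach its cap of 70 → 30 left.
Shelter: +30 (room for 40) → 60. Pool exhausted.
Total = 5×10 + 19×70 + 9×20 + 14×60 = 2400.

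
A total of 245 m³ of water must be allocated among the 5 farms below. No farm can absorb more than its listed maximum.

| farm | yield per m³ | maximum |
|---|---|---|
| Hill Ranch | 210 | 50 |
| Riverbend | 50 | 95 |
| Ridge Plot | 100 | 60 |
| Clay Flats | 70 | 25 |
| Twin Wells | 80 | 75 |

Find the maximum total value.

26000

Order the farms by yield per m³: Hill Ranch 210 > Ridge Plot 100 > Twin Wells 80 > Clay Flats 70 > Riverbend 50.
Give Hill Ranch 50 to hit its cap of 50 → 195 left.
Give Ridge Plot 60 to hit its cap of 60 → 135 left.
Give Twin Wells 75 to hit its cap of 75 → 60 left.
Clay Flats: +25 to 25 (cap) → 35 left.
Only 35 left; Riverbend takes them to reach 35.
Total = 210×50 + 50×35 + 100×60 + 70×25 + 80×75 = 26000.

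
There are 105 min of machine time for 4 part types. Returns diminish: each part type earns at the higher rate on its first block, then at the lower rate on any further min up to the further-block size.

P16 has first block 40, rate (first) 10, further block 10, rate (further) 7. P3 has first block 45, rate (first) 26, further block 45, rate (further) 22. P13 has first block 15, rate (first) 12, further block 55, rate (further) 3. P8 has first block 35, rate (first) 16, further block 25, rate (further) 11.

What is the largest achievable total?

Treat each block as its own option and order by rate: P3/first 26 > P3/second 22 > P8/first 16 > P13/first 12 > P8/second 11 > P16/first 10 > P16/second 7 > P13/second 3.
Fill P3 first block (45 at 26) ; 60 left.
Fill P3 second block (45 at 22) ; 15 left.
P8/first: +15 of 35 at 16; pool empty.
Total = 26×45 + 22×45 + 16×15 = 2400.

2400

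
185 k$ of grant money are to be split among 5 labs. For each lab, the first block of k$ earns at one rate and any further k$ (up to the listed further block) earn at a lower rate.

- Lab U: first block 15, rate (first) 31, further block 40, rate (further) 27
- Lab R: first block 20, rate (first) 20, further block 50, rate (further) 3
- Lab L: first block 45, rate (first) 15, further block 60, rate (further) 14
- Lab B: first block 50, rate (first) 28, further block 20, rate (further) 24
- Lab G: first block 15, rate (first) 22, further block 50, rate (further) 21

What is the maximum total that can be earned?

4700

Treat each block as its own option and order by rate: Lab U/T1 31 > Lab B/T1 28 > Lab U/T2 27 > Lab B/T2 24 > Lab G/T1 22 > Lab G/T2 21 > Lab R/T1 20 > Lab L/T1 15 > Lab L/T2 14 > Lab R/T2 3.
Fill Lab U T1 block (15 at 31) ; 170 left.
Lab B/T1 (28): +50 ; 120 left.
Fill Lab U T2 block (40 at 27) ; 80 left.
Fill Lab B T2 block (20 at 24) ; 60 left.
Lab G T1 at 22: fill all 15 ; 45 left.
Lab G/T2: +45 of 50 at 21; pool empty.
Total = 31×15 + 28×50 + 27×40 + 24×20 + 22×15 + 21×45 = 4700.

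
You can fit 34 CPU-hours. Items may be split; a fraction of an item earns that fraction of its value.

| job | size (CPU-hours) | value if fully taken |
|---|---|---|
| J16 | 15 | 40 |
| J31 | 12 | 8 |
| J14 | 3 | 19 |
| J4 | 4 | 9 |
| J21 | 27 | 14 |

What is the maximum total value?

Rank by value-to-size ratio: J14 19/3≈6.33, J16 40/15≈2.67, J4 9/4≈2.25, J31 8/12≈0.667, J21 14/27≈0.519.
Take all of J14 (3 CPU-hours, value 19) — 31 CPU-hours left.
Take all of J16 (15 CPU-hours, value 40) — 16 CPU-hours left.
J4: take in full, 4 CPU-hours for value 9 — 12 left.
All 12 CPU-hours of J31 fit (value 8) — 0 remain.
Total value = 76.

76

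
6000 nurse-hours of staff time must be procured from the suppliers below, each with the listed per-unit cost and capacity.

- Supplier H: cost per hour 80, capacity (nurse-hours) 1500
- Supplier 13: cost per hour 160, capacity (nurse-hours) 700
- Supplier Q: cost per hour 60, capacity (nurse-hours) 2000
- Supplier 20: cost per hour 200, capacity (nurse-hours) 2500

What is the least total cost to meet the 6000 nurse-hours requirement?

Use suppliers in increasing cost order.
Supplier Q (60): use full 2000 → 4000 nurse-hours to go.
Supplier H (80): use full 1500 → 2500 nurse-hours to go.
Supplier 13 at 160: take all 700 nurse-hours → 1800 still needed.
Take 1800 from Supplier 20 at 200 to finish.
Cost = 2000×60 + 1500×80 + 700×160 + 1800×200 = 712000.

712000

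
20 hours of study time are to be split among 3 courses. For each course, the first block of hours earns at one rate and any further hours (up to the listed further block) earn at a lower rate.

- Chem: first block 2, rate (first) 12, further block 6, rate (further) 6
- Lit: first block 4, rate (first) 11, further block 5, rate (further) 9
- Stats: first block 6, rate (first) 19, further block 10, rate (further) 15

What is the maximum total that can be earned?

Treat each block as its own option and order by rate: Stats/T1 19 > Stats/T2 15 > Chem/T1 12 > Lit/T1 11 > Lit/T2 9 > Chem/T2 6.
Stats/T1 (19): +6 ; 14 left.
Stats T2 at 15: fill all 10 ; 4 left.
Fill Chem T1 block (2 at 12) ; 2 left.
Lit/T1: +2 of 4 at 11; pool empty.
Total = 19×6 + 15×10 + 12×2 + 11×2 = 310.

310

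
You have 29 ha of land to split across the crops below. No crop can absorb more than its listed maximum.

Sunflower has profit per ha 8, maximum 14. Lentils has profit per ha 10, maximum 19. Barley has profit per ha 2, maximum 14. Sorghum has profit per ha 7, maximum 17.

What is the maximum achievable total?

270

Rank by profit per ha: Lentils 10 > Sunflower 8 > Sorghum 7 > Barley 2.
Lentils: +19 to 19 (cap) ; 10 left.
Sunflower: +10 (room for 14) → 10. Pool exhausted.
Total = 8×10 + 10×19 = 270.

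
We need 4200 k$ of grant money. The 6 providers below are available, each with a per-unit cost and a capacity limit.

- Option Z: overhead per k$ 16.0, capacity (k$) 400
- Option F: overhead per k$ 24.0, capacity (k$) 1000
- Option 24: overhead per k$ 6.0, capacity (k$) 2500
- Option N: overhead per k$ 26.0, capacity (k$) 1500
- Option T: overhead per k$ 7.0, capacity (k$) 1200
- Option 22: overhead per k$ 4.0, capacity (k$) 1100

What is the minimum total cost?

23600

Fill from the cheapest provider first.
Option 22 (4.0): use full 1100 — 3100 k$ to go.
Take 2500 from Option 24 at 6.0 — need 600 more.
Take 600 from Option T at 7.0 to finish.
Option Z, Option F, Option N: unused.
Cost = 1100×4.0 + 2500×6.0 + 600×7.0 = 23600.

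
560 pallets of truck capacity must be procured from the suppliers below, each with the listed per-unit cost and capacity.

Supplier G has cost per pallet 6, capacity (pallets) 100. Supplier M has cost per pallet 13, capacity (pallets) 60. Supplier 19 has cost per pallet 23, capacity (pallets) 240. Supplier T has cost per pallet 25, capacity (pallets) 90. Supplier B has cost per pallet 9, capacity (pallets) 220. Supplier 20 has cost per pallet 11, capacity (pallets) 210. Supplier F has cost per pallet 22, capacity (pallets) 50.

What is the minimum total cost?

5280

Fill from the cheapest supplier first.
Supplier G (6): use full 100 — 460 pallets to go.
Supplier B at 9: take all 220 pallets — 240 still needed.
Supplier 20 (11): use full 210 — 30 pallets to go.
Supplier M at 13: take 30 of its 60 — requirement met.
Supplier F, Supplier 19, Supplier T: unused.
Cost = 100×6 + 220×9 + 210×11 + 30×13 = 5280.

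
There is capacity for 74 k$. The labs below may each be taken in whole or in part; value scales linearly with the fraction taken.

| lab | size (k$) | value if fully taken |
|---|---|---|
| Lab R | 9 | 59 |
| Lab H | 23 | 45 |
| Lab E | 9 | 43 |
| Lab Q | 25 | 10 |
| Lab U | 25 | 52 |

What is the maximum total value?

Rank by value-to-size ratio: Lab R 59/9≈6.56, Lab E 43/9≈4.78, Lab U 52/25≈2.08, Lab H 45/23≈1.96, Lab Q 10/25≈0.4.
Take all of Lab R (9 k$, value 59) → 65 k$ left.
Lab E: take in full, 9 k$ for value 43 → 56 left.
Take all of Lab U (25 k$, value 52) → 31 k$ left.
All 23 k$ of Lab H fit (value 45) → 8 remain.
Only 8 k$ remain; take 8/25 of Lab Q for value 10×8/25 = 3.2.
Total value = 202.2.

202.2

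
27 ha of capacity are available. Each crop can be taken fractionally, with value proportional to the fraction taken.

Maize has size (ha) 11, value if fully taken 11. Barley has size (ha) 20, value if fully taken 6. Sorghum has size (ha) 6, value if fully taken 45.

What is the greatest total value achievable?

59

Sort by value density: Sorghum 45/6≈7.5, Maize 11/11≈1, Barley 6/20≈0.3.
Sorghum: take in full, 6 ha for value 45 ; 21 left.
All 11 ha of Maize fit (value 11) ; 10 remain.
Fill the last 10 ha with part of Barley: 10/20 of it earns 3.
Total value = 59.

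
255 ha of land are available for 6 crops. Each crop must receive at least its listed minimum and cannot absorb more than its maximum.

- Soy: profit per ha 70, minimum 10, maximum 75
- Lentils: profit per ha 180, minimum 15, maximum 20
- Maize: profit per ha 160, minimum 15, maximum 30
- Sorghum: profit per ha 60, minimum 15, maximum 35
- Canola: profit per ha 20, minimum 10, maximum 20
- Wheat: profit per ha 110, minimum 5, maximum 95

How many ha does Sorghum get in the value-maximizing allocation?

25

Meeting every minimum uses 10+15+15+15+10+5 = 70 ha, leaving 185.
Rank by profit per ha: Lentils 180 > Maize 160 > Wheat 110 > Soy 70 > Sorghum 60 > Canola 20.
Give Lentils 5 more to hit its cap of 20 — 180 left.
Maize: +15 to 30 (cap) — 165 left.
Wheat takes 90 more to reach its cap of 95 — 75 left.
Soy: +65 to 75 (cap) — 10 left.
Sorghum has room for 20 more but only 10 remain, so it gets 25.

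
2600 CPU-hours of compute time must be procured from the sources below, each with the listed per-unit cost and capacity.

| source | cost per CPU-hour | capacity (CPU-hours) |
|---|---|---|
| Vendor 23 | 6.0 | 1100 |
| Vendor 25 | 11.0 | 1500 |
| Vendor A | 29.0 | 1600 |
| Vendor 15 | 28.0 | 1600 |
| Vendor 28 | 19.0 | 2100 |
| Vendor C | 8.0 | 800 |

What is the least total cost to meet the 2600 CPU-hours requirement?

20700

Fill from the cheapest source first.
Vendor 23 at 6.0: take all 1100 CPU-hours ; 1500 still needed.
Take 800 from Vendor C at 8.0 ; need 700 more.
Vendor 25 at 11.0: take 700 of its 1500 ; requirement met.
Vendor 28, Vendor 15, Vendor A: unused.
Cost = 1100×6.0 + 800×8.0 + 700×11.0 = 20700.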